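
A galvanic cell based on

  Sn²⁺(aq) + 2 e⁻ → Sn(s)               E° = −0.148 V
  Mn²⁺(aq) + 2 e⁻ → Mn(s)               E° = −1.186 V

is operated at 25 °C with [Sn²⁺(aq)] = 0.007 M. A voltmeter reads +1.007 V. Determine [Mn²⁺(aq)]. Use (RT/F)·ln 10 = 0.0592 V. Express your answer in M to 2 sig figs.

0.078 M

Sn²⁺/Sn is the cathode (higher E°); E°cell = −0.148 − (−1.186) = +1.038 V with n = 2.
Since E = E° − (0.0592/n)·log Q, log Q = n(E° − E)/0.0592 = 1.047.
The balanced reaction is Sn²⁺(aq) + Mn(s) → Sn(s) + Mn²⁺(aq), so Q = [Mn²⁺(aq)] / [Sn²⁺(aq)].
Solving for the unknown gives log [Mn²⁺(aq)] = −1.108, so [Mn²⁺(aq)] ≈ 0.078 M.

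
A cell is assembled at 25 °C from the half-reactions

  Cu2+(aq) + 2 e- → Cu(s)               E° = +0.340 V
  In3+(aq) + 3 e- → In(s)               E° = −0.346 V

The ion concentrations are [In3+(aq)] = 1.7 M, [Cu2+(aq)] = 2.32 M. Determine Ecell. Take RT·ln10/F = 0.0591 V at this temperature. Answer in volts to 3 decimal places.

+0.692 V

The Cu²⁺/Cu couple has the more positive E°, so it is the cathode; In³⁺/In is the anode.
E°cell = E°cat − E°an = +0.340 − (−0.346) = +0.686 V; n = 6.
Balancing gives 3 Cu2+(aq) + 2 In(s) → 3 Cu(s) + 2 In3+(aq); hence Q = [In3+(aq)]^2 / [Cu2+(aq)]^3 = 0.231 (log Q = −0.636).
Applying E = E° − (RT ln10/nF)·log Q gives +0.686 − (0.0591/6)(−0.636) = +0.692 V.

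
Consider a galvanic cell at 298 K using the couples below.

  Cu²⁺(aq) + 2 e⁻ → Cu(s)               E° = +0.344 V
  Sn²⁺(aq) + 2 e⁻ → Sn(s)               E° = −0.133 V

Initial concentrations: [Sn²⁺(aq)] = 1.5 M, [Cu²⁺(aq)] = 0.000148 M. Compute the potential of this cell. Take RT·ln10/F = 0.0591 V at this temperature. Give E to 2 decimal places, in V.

The Cu²⁺/Cu couple has the more positive E°, so it is the cathode; Sn²⁺/Sn is the anode.
The standard potential is +0.344 − (−0.133) = +0.477 V and the balanced reaction transfers n = 2 electrons.
The balanced reaction is Cu²⁺(aq) + Sn(s) → Cu(s) + Sn²⁺(aq), so Q = [Sn²⁺(aq)] / [Cu²⁺(aq)] = 1.01×10^4 and log Q = 4.006.
By the Nernst equation, E = +0.477 − (0.0591/2)·(4.006) = +0.36 V.

+0.36 V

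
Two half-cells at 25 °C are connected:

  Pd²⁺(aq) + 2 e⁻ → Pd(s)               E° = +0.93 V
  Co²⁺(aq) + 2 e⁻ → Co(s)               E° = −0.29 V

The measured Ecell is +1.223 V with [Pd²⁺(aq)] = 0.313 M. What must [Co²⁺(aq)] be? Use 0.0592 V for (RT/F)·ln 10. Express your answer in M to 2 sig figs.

0.25 M

The Pd²⁺/Pd couple has the larger reduction potential, so it is the cathode: E°cell = +0.93 − (−0.29) = +1.22 V and n = 2.
From the Nernst equation, log Q = n(E° − E)/0.0592 = 2·(+1.22 − (+1.223))/0.0592 = −0.101.
Balancing electrons gives Pd²⁺(aq) + Co(s) → Pd(s) + Co²⁺(aq); thus Q = [Co²⁺(aq)] / [Pd²⁺(aq)].
Solving for the unknown gives log [Co²⁺(aq)] = −0.605, so [Co²⁺(aq)] ≈ 0.25 M.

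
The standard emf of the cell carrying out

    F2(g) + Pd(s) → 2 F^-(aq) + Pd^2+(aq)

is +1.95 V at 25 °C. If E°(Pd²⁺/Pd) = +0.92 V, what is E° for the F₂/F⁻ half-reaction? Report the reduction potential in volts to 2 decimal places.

+2.87 V

In the reaction as written the F₂/F⁻ couple is reduced (cathode) and Pd²⁺/Pd is oxidized (anode), so E°cell = E°(F₂/F⁻) − E°(Pd²⁺/Pd).
E°(F₂/F⁻) = E°cell + E°(anode) = +1.95 + (+0.92) = +2.87 V.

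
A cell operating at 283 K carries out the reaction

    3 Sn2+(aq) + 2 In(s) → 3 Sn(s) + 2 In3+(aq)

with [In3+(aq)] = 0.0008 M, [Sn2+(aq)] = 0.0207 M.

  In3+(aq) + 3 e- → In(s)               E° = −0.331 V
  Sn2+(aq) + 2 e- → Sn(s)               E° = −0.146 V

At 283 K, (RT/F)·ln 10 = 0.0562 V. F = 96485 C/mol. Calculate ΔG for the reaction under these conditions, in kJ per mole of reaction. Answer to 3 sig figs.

E°cell = −0.146 − (−0.331) = +0.185 V; the balanced reaction transfers n = 6 electrons.
Q = [In3+(aq)]^2 / [Sn2+(aq)]^3 = 0.0722, so log Q = −1.142 and E = +0.185 − (0.0562/6)(−1.142) = +0.1957 V.
Finally ΔG = −nFE = −(6)(96485 C/mol)(+0.1957 V) = −113 kJ/mol.

−113 kJ/mol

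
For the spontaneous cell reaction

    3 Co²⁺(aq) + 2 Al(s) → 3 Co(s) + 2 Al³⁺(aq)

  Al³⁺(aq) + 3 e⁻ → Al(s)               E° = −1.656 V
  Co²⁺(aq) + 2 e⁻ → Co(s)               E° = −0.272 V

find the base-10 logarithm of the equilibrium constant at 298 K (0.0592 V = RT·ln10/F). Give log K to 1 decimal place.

log K = 140.3

The Co²⁺/Co couple is reduced (cathode); E°cell = −0.272 − (−1.656) = +1.384 V with n = 6.
At equilibrium E = 0, so log K = nE°cell / 0.0592 = (6)(+1.384) / 0.0592 = 140.3.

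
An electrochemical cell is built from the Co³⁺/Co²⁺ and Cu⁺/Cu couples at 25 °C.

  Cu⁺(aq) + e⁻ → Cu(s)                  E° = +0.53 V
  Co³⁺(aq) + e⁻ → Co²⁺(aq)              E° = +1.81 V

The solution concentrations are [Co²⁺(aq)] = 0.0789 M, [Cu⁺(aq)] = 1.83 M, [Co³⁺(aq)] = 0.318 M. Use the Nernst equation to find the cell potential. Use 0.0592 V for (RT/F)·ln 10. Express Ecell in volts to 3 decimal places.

+1.300 V

The Co³⁺/Co²⁺ couple has the more positive E°, so it is the cathode; Cu⁺/Cu is the anode.
E°cell = E°cat − E°an = +1.81 − (+0.53) = +1.28 V; n = 1.
For the overall reaction Co³⁺(aq) + Cu(s) → Co²⁺(aq) + Cu⁺(aq), Q = ([Co²⁺(aq)]·[Cu⁺(aq)]) / [Co³⁺(aq)] = 0.454, giving log Q = −0.343.
Applying E = E° − (RT ln10/nF)·log Q gives +1.28 − (0.0592/1)(−0.343) = +1.300 V.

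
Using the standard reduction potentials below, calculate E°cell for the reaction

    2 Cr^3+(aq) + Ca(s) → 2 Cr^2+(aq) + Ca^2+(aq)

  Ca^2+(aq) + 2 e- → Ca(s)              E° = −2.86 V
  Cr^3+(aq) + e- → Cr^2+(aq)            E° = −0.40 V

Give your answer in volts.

+2.46 V

In the reaction as written, Cr^3+(aq) is reduced (cathode) and Ca^2+(aq) is produced by oxidation at the anode.
E°cell = E°(cathode) − E°(anode) = −0.40 − (−2.86) = +2.46 V.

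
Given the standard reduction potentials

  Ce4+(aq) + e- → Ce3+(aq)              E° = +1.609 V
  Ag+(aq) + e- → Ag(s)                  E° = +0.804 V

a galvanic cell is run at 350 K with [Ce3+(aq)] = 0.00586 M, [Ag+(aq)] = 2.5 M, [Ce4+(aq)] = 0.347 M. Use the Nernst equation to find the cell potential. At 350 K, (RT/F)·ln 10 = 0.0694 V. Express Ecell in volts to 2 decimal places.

+0.90 V

The Ce⁴⁺/Ce³⁺ couple has the more positive E°, so it is the cathode; Ag⁺/Ag is the anode.
E°cell = E°cat − E°an = +1.609 − (+0.804) = +0.805 V; n = 1.
The balanced reaction is Ce4+(aq) + Ag(s) → Ce3+(aq) + Ag+(aq), so Q = ([Ce3+(aq)]·[Ag+(aq)]) / [Ce4+(aq)] = 0.0422 and log Q = −1.374.
E = E° − (0.0694/n)·log Q = +0.805 − (0.0694/1)(−1.374) = +0.90 V.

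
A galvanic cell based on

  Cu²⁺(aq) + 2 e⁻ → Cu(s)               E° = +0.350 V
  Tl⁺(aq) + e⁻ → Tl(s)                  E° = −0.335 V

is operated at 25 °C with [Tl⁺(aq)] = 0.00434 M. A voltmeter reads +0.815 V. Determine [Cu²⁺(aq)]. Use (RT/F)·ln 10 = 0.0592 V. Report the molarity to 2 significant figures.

With Cu²⁺/Cu at the cathode and Tl⁺/Tl at the anode, E°cell = +0.350 − (−0.335) = +0.685 V (n = 2).
Since E = E° − (0.0592/n)·log Q, log Q = n(E° − E)/0.0592 = −4.392.
Balancing electrons gives Cu²⁺(aq) + 2 Tl(s) → Cu(s) + 2 Tl⁺(aq); thus Q = [Tl⁺(aq)]^2 / [Cu²⁺(aq)].
Isolating [Cu²⁺(aq)] in Q = 10^{−4.392} yields log [Cu²⁺(aq)] = −0.333, i.e. 0.46 M.

0.46 M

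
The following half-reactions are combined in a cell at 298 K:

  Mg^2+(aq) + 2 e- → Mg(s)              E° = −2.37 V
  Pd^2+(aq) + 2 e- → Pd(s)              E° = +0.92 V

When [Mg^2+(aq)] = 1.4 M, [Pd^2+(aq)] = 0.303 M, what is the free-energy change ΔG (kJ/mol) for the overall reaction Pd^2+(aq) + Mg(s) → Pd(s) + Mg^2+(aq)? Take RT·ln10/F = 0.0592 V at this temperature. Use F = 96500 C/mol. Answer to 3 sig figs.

−631 kJ/mol

With Pd²⁺/Pd reduced at the cathode, E°cell = +0.92 − (−2.37) = +3.29 V and n = 2.
The reaction quotient is [Mg^2+(aq)] / [Pd^2+(aq)] = 4.62; by Nernst, E = +3.29 − (0.0592/2)(0.665) = +3.2703 V.
Then ΔG = −nFE = −2 × 96500 × +3.2703 J/mol = −631 kJ/mol.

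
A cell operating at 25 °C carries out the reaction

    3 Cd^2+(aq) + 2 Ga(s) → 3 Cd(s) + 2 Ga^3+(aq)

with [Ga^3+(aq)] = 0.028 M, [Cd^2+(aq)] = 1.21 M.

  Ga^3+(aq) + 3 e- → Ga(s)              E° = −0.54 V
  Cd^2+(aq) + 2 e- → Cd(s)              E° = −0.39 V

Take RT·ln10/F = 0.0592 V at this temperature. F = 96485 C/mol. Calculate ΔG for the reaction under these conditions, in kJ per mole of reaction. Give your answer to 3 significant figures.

−106 kJ/mol

The standard cell potential is −0.39 − (−0.54) = +0.15 V, with n = 6 electrons in the balanced equation.
Here Q = [Ga^3+(aq)]^2 / [Cd^2+(aq)]^3 = 0.000443 (log Q = −3.354), giving E = +0.15 − (0.0592/6)·(−3.354) = +0.1831 V.
ΔG = −nFE = −(6)(96485)(+0.1831) J/mol = −106 kJ/mol.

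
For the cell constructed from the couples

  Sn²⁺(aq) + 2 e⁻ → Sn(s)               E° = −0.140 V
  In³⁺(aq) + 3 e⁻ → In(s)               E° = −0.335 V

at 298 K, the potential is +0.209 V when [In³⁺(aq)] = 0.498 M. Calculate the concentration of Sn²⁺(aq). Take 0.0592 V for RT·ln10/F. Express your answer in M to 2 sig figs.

Sn²⁺/Sn is the cathode (higher E°); E°cell = −0.140 − (−0.335) = +0.195 V with n = 6.
Rearranging E = E° − (0.0592/n)·log Q gives log Q = 6(+0.195 − (+0.209))/0.0592 = −1.419.
For 3 Sn²⁺(aq) + 2 In(s) → 3 Sn(s) + 2 In³⁺(aq), the reaction quotient is Q = [In³⁺(aq)]^2 / [Sn²⁺(aq)]^3.
Substituting the known concentrations and solving, log [Sn²⁺(aq)] = 0.271 and [Sn²⁺(aq)] = 1.9 M.

1.9 M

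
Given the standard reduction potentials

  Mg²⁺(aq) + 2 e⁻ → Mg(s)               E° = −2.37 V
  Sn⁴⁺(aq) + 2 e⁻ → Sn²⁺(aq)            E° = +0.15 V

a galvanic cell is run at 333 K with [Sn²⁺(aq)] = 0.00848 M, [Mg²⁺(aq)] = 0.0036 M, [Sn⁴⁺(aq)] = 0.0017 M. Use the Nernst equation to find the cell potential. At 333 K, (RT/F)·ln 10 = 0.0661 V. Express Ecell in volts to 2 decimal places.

+2.58 V

The Sn⁴⁺/Sn²⁺ couple has the more positive E°, so it is the cathode; Mg²⁺/Mg is the anode.
The standard potential is +0.15 − (−2.37) = +2.52 V and the balanced reaction transfers n = 2 electrons.
For the overall reaction Sn⁴⁺(aq) + Mg(s) → Sn²⁺(aq) + Mg²⁺(aq), Q = ([Sn²⁺(aq)]·[Mg²⁺(aq)]) / [Sn⁴⁺(aq)] = 0.018, giving log Q = −1.746.
Applying E = E° − (RT ln10/nF)·log Q gives +2.52 − (0.0661/2)(−1.746) = +2.58 V.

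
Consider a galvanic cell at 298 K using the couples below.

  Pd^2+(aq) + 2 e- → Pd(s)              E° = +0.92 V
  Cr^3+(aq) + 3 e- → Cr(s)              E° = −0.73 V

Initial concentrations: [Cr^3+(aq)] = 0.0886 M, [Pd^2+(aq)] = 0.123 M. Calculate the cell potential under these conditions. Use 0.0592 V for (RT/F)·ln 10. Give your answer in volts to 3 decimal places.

+1.644 V

The Pd²⁺/Pd couple has the more positive E°, so it is the cathode; Cr³⁺/Cr is the anode.
E°cell = E°cat − E°an = +0.92 − (−0.73) = +1.65 V; n = 6.
For the overall reaction 3 Pd^2+(aq) + 2 Cr(s) → 3 Pd(s) + 2 Cr^3+(aq), Q = [Cr^3+(aq)]^2 / [Pd^2+(aq)]^3 = 4.22, giving log Q = 0.625.
By the Nernst equation, E = +1.65 − (0.0592/6)·(0.625) = +1.644 V.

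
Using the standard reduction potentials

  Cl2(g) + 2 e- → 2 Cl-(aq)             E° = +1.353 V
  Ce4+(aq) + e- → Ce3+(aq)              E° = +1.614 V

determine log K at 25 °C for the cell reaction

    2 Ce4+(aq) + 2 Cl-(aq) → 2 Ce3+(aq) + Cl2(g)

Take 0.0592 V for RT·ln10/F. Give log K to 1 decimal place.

The Ce⁴⁺/Ce³⁺ couple is reduced (cathode); E°cell = +1.614 − (+1.353) = +0.261 V with n = 2.
At equilibrium E = 0, so log K = nE°cell / 0.0592 = (2)(+0.261) / 0.0592 = 8.8.

log K = 8.8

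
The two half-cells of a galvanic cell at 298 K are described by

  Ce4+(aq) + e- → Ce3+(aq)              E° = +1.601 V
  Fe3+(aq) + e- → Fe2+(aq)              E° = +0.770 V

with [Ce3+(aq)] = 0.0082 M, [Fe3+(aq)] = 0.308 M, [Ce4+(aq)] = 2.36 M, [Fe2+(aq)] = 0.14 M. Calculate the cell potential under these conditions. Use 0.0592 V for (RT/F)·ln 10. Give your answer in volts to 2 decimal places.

+0.96 V

Ce⁴⁺/Ce³⁺ is reduced (cathode, E° = +1.601 V) and Fe³⁺/Fe²⁺ is oxidized (anode).
E°cell = +1.601 − (+0.770) = +0.831 V, with n = 1 electron transferred.
For the overall reaction Ce4+(aq) + Fe2+(aq) → Ce3+(aq) + Fe3+(aq), Q = ([Ce3+(aq)]·[Fe3+(aq)]) / ([Ce4+(aq)]·[Fe2+(aq)]) = 0.00764, giving log Q = −2.117.
E = E° − (0.0592/n)·log Q = +0.831 − (0.0592/1)(−2.117) = +0.96 V.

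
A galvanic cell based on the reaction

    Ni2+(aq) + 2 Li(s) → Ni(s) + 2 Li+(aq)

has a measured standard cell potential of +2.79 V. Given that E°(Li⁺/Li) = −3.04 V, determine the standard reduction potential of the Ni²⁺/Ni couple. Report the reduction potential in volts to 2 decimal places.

−0.25 V

In the reaction as written the Ni²⁺/Ni couple is reduced (cathode) and Li⁺/Li is oxidized (anode), so E°cell = E°(Ni²⁺/Ni) − E°(Li⁺/Li).
E°(Ni²⁺/Ni) = E°cell + E°(anode) = +2.79 + (−3.04) = −0.25 V.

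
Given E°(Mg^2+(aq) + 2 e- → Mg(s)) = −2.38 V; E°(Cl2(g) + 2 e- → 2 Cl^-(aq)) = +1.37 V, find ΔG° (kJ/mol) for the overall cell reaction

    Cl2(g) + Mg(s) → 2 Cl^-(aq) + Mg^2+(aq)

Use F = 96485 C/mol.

In the reaction as written Cl2(g) is reduced, so the Cl₂/Cl⁻ couple is the cathode and Mg²⁺/Mg is the anode.
E°cell = +1.37 − (−2.38) = +3.75 V; balancing electrons gives n = 2.
ΔG° = −nFE°cell = −(2)(96485)(+3.75) J/mol = −724 kJ/mol.

−724 kJ/mol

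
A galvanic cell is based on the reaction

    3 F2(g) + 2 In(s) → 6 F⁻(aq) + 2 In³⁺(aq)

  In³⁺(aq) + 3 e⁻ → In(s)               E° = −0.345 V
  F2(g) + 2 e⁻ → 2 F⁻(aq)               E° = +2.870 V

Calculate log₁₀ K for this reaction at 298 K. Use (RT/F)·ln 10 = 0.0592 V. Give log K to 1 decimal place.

log K = 325.8

The F₂/F⁻ couple is reduced (cathode); E°cell = +2.870 − (−0.345) = +3.215 V with n = 6.
At equilibrium E = 0, so log K = nE°cell / 0.0592 = (6)(+3.215) / 0.0592 = 325.8.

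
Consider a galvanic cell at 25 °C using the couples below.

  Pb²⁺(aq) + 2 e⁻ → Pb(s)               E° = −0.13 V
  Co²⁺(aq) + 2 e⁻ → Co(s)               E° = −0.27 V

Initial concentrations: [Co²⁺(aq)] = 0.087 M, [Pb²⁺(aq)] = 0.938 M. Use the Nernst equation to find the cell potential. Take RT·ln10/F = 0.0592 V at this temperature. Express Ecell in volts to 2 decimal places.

The Pb²⁺/Pb couple has the more positive E°, so it is the cathode; Co²⁺/Co is the anode.
E°cell = −0.13 − (−0.27) = +0.14 V, with n = 2 electrons transferred.
Balancing gives Pb²⁺(aq) + Co(s) → Pb(s) + Co²⁺(aq); hence Q = [Co²⁺(aq)] / [Pb²⁺(aq)] = 0.0928 (log Q = −1.033).
By the Nernst equation, E = +0.14 − (0.0592/2)·(−1.033) = +0.17 V.

+0.17 V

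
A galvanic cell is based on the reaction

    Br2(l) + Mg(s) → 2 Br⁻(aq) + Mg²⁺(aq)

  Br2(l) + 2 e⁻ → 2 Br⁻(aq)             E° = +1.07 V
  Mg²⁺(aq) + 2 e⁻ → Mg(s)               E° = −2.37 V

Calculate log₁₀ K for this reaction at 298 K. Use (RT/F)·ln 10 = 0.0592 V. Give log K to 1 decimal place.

log K = 116.2

The Br₂/Br⁻ couple is reduced (cathode); E°cell = +1.07 − (−2.37) = +3.44 V with n = 2.
At equilibrium E = 0, so log K = nE°cell / 0.0592 = (2)(+3.44) / 0.0592 = 116.2.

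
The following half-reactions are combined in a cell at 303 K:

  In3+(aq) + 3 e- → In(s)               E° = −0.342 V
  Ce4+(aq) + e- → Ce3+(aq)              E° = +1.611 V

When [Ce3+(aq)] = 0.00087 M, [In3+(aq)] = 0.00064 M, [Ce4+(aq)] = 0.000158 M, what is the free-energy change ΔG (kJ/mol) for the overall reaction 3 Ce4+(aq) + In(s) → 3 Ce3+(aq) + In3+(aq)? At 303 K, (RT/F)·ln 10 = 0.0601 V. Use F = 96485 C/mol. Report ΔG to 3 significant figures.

The standard cell potential is +1.611 − (−0.342) = +1.953 V, with n = 3 electrons in the balanced equation.
The reaction quotient is ([Ce3+(aq)]^3·[In3+(aq)]) / [Ce4+(aq)]^3 = 0.107; by Nernst, E = +1.953 − (0.0601/3)(−0.971) = +1.9725 V.
Finally ΔG = −nFE = −(3)(96485 C/mol)(+1.9725 V) = −571 kJ/mol.

−571 kJ/mol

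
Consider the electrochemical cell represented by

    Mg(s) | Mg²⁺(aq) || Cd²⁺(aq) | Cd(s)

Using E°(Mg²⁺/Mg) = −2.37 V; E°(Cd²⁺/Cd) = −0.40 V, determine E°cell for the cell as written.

By convention the left-hand electrode in cell notation is the anode (oxidation) and the right-hand electrode is the cathode (reduction).
E°cell = E°(right) − E°(left) = −0.40 − (−2.37) = +1.97 V.

+1.97 V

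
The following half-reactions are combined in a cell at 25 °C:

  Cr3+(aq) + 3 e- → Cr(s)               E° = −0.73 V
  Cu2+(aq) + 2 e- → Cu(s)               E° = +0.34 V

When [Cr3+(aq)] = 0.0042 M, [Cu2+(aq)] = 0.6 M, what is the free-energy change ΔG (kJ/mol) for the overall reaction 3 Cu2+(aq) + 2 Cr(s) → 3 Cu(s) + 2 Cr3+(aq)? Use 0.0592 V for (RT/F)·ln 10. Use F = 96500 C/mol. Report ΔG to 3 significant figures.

With Cu²⁺/Cu reduced at the cathode, E°cell = +0.34 − (−0.73) = +1.07 V and n = 6.
Here Q = [Cr3+(aq)]^2 / [Cu2+(aq)]^3 = 8.17×10^−5 (log Q = −4.088), giving E = +1.07 − (0.0592/6)·(−4.088) = +1.1103 V.
ΔG = −nFE = −(6)(96500)(+1.1103) J/mol = −643 kJ/mol.

−643 kJ/mol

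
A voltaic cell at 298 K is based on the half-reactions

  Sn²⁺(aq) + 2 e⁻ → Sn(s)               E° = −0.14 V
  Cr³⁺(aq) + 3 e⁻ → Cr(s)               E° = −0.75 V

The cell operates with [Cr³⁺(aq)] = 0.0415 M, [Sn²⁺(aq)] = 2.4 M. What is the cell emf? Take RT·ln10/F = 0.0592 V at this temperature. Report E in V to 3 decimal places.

+0.649 V

Since E°(Sn²⁺/Sn) > E°(Cr³⁺/Cr), Sn²⁺/Sn serves as the cathode.
E°cell = −0.14 − (−0.75) = +0.61 V, with n = 6 electrons transferred.
For the overall reaction 3 Sn²⁺(aq) + 2 Cr(s) → 3 Sn(s) + 2 Cr³⁺(aq), Q = [Cr³⁺(aq)]^2 / [Sn²⁺(aq)]^3 = 0.000125, giving log Q = −3.905.
E = E° − (0.0592/n)·log Q = +0.61 − (0.0592/6)(−3.905) = +0.649 V.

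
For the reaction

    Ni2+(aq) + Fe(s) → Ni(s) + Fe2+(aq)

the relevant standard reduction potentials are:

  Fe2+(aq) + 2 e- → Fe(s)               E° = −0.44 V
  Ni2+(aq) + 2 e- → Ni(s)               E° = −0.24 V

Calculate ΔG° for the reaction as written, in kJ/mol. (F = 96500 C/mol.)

In the reaction as written Ni2+(aq) is reduced, so the Ni²⁺/Ni couple is the cathode and Fe²⁺/Fe is the anode.
E°cell = −0.24 − (−0.44) = +0.20 V; balancing electrons gives n = 2.
ΔG° = −nFE°cell = −(2)(96500)(+0.20) J/mol = −38.6 kJ/mol.

−38.6 kJ/mol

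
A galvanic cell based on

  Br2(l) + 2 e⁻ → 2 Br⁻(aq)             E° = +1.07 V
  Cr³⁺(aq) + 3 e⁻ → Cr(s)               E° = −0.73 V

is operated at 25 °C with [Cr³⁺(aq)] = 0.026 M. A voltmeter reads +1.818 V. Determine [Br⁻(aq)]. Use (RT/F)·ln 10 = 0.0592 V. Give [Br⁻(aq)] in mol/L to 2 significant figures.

Br₂/Br⁻ is the cathode (higher E°); E°cell = +1.07 − (−0.73) = +1.80 V with n = 6.
From the Nernst equation, log Q = n(E° − E)/0.0592 = 6·(+1.80 − (+1.818))/0.0592 = −1.824.
For 3 Br2(l) + 2 Cr(s) → 6 Br⁻(aq) + 2 Cr³⁺(aq), the reaction quotient is Q = [Br⁻(aq)]^6·[Cr³⁺(aq)]^2.
Isolating [Br⁻(aq)] in Q = 10^{−1.824} yields log [Br⁻(aq)] = 0.224, i.e. 1.7 M.

1.7 M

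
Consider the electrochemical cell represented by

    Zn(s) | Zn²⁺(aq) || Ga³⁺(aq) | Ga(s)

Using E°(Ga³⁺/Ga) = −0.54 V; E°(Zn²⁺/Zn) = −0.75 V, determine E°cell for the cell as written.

By convention the left-hand electrode in cell notation is the anode (oxidation) and the right-hand electrode is the cathode (reduction).
E°cell = E°(right) − E°(left) = −0.54 − (−0.75) = +0.21 V.

+0.21 V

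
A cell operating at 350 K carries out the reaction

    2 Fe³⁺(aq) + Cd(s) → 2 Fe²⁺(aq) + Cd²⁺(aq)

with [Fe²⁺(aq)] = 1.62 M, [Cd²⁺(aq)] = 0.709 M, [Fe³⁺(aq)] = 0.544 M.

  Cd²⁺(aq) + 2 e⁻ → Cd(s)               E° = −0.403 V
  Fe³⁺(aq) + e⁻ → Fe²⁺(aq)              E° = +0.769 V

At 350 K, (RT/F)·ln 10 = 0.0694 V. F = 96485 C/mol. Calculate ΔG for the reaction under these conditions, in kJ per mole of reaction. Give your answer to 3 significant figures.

−221 kJ/mol

E°cell = +0.769 − (−0.403) = +1.172 V; the balanced reaction transfers n = 2 electrons.
Here Q = ([Fe²⁺(aq)]^2·[Cd²⁺(aq)]) / [Fe³⁺(aq)]^2 = 6.29 (log Q = 0.798), giving E = +1.172 − (0.0694/2)·(0.798) = +1.1443 V.
Finally ΔG = −nFE = −(2)(96485 C/mol)(+1.1443 V) = −221 kJ/mol.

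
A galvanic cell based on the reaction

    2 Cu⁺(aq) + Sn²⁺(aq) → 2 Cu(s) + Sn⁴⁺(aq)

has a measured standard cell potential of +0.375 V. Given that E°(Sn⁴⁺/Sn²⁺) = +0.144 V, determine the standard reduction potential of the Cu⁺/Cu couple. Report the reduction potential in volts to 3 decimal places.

+0.519 V

In the reaction as written the Cu⁺/Cu couple is reduced (cathode) and Sn⁴⁺/Sn²⁺ is oxidized (anode), so E°cell = E°(Cu⁺/Cu) − E°(Sn⁴⁺/Sn²⁺).
E°(Cu⁺/Cu) = E°cell + E°(anode) = +0.375 + (+0.144) = +0.519 V.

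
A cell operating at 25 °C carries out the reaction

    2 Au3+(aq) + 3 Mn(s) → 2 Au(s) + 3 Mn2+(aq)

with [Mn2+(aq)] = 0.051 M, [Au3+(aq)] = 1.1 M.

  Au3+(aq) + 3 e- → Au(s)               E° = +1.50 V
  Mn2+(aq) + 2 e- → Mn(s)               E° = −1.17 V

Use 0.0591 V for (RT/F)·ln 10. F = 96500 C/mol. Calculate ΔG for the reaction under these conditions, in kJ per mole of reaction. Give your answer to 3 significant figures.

The standard cell potential is +1.50 − (−1.17) = +2.67 V, with n = 6 electrons in the balanced equation.
Q = [Mn2+(aq)]^3 / [Au3+(aq)]^2 = 0.00011, so log Q = −3.960 and E = +2.67 − (0.0591/6)(−3.960) = +2.7090 V.
ΔG = −nFE = −(6)(96500)(+2.7090) J/mol = −1570 kJ/mol.

−1570 kJ/mol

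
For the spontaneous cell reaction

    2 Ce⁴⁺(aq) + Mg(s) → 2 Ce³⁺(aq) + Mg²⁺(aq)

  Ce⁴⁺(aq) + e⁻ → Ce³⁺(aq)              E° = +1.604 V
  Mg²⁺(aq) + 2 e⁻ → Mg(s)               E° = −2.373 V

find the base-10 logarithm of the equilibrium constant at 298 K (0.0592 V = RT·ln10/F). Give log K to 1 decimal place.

log K = 134.4

The Ce⁴⁺/Ce³⁺ couple is reduced (cathode); E°cell = +1.604 − (−2.373) = +3.977 V with n = 2.
At equilibrium E = 0, so log K = nE°cell / 0.0592 = (2)(+3.977) / 0.0592 = 134.4.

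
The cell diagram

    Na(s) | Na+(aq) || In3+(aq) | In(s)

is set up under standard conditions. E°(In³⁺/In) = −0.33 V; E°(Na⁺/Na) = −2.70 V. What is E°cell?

+2.37 V

By convention the left-hand electrode in cell notation is the anode (oxidation) and the right-hand electrode is the cathode (reduction).
E°cell = E°(right) − E°(left) = −0.33 − (−2.70) = +2.37 V.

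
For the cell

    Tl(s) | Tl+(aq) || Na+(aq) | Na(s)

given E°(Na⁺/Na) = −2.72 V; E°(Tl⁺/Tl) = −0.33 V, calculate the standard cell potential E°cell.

By convention the left-hand electrode in cell notation is the anode (oxidation) and the right-hand electrode is the cathode (reduction).
E°cell = E°(right) − E°(left) = −2.72 − (−0.33) = −2.39 V.
The negative sign shows that, as written, the cell would require an external voltage to drive the reaction.

−2.39 V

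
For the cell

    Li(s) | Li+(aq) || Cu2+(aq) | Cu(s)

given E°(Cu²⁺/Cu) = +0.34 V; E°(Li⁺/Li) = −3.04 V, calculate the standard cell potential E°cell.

+3.38 V

By convention the left-hand electrode in cell notation is the anode (oxidation) and the right-hand electrode is the cathode (reduction).
E°cell = E°(right) − E°(left) = +0.34 − (−3.04) = +3.38 V.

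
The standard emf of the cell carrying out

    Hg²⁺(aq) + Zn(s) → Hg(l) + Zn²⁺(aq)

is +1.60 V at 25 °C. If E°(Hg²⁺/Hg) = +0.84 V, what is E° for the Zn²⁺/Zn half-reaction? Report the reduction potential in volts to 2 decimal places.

−0.76 V

In the reaction as written the Hg²⁺/Hg couple is reduced (cathode) and Zn²⁺/Zn is oxidized (anode), so E°cell = E°(Hg²⁺/Hg) − E°(Zn²⁺/Zn).
E°(Zn²⁺/Zn) = E°(cathode) − E°cell = +0.84 − (+1.60) = −0.76 V.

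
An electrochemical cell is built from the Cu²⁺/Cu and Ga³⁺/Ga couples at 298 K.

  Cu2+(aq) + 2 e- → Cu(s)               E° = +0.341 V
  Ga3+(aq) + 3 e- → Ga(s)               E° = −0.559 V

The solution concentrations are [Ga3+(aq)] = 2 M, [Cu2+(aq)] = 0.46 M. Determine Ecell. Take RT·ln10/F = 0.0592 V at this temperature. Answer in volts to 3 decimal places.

Since E°(Cu²⁺/Cu) > E°(Ga³⁺/Ga), Cu²⁺/Cu serves as the cathode.
E°cell = E°cat − E°an = +0.341 − (−0.559) = +0.900 V; n = 6.
For the overall reaction 3 Cu2+(aq) + 2 Ga(s) → 3 Cu(s) + 2 Ga3+(aq), Q = [Ga3+(aq)]^2 / [Cu2+(aq)]^3 = 41.1, giving log Q = 1.614.
By the Nernst equation, E = +0.900 − (0.0592/6)·(1.614) = +0.884 V.

+0.884 V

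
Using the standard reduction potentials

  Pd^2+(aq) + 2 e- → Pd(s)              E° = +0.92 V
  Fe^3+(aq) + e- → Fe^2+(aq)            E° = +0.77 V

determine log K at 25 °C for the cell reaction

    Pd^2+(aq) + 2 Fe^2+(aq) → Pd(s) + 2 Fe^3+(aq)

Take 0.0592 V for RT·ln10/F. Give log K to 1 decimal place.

The Pd²⁺/Pd couple is reduced (cathode); E°cell = +0.92 − (+0.77) = +0.15 V with n = 2.
At equilibrium E = 0, so log K = nE°cell / 0.0592 = (2)(+0.15) / 0.0592 = 5.1.

log K = 5.1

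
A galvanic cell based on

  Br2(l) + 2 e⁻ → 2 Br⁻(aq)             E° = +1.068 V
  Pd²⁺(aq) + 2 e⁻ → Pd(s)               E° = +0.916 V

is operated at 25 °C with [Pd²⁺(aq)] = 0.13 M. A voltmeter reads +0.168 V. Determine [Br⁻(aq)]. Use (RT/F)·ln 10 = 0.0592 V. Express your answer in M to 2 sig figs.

The Br₂/Br⁻ couple has the larger reduction potential, so it is the cathode: E°cell = +1.068 − (+0.916) = +0.152 V and n = 2.
From the Nernst equation, log Q = n(E° − E)/0.0592 = 2·(+0.152 − (+0.168))/0.0592 = −0.541.
The balanced reaction is Br2(l) + Pd(s) → 2 Br⁻(aq) + Pd²⁺(aq), so Q = [Br⁻(aq)]^2·[Pd²⁺(aq)].
Isolating [Br⁻(aq)] in Q = 10^{−0.541} yields log [Br⁻(aq)] = 0.173, i.e. 1.5 M.

1.5 M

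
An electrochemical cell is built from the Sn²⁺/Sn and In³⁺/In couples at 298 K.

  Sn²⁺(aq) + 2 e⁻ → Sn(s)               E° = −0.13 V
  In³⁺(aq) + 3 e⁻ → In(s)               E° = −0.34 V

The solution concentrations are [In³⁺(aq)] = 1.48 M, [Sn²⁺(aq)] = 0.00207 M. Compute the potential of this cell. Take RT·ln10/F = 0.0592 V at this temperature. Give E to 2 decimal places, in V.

Since E°(Sn²⁺/Sn) > E°(In³⁺/In), Sn²⁺/Sn serves as the cathode.
E°cell = −0.13 − (−0.34) = +0.21 V, with n = 6 electrons transferred.
Balancing gives 3 Sn²⁺(aq) + 2 In(s) → 3 Sn(s) + 2 In³⁺(aq); hence Q = [In³⁺(aq)]^2 / [Sn²⁺(aq)]^3 = 2.47×10^8 (log Q = 8.393).
E = E° − (0.0592/n)·log Q = +0.21 − (0.0592/6)(8.393) = +0.13 V.

+0.13 V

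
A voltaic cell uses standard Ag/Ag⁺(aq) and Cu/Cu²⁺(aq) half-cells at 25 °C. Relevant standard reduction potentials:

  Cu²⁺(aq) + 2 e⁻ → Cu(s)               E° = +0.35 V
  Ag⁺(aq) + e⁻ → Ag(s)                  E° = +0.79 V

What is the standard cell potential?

The Ag⁺/Ag couple has the higher E°, so Ag ion is reduced (cathode) and Cu is oxidized (anode).
E°cell = E°(cathode) − E°(anode) = +0.79 − (+0.35) = +0.44 V.

+0.44 V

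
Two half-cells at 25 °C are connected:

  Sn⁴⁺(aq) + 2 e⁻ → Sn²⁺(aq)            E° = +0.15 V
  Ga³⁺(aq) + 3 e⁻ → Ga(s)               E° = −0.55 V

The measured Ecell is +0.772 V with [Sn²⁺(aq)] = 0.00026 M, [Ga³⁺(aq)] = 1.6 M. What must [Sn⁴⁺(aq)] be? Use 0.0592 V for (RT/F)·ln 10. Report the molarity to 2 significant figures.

With Sn⁴⁺/Sn²⁺ at the cathode and Ga³⁺/Ga at the anode, E°cell = +0.15 − (−0.55) = +0.70 V (n = 6).
From the Nernst equation, log Q = n(E° − E)/0.0592 = 6·(+0.70 − (+0.772))/0.0592 = −7.297.
For 3 Sn⁴⁺(aq) + 2 Ga(s) → 3 Sn²⁺(aq) + 2 Ga³⁺(aq), the reaction quotient is Q = ([Sn²⁺(aq)]^3·[Ga³⁺(aq)]^2) / [Sn⁴⁺(aq)]^3.
Substituting the known concentrations and solving, log [Sn⁴⁺(aq)] = −1.017 and [Sn⁴⁺(aq)] = 0.096 M.

0.096 M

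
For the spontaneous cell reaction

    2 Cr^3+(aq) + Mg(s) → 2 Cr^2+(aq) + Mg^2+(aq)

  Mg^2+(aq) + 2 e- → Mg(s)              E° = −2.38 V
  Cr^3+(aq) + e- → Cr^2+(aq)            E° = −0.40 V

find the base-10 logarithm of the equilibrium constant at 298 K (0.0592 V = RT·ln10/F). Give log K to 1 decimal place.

log K = 66.9

The Cr³⁺/Cr²⁺ couple is reduced (cathode); E°cell = −0.40 − (−2.38) = +1.98 V with n = 2.
At equilibrium E = 0, so log K = nE°cell / 0.0592 = (2)(+1.98) / 0.0592 = 66.9.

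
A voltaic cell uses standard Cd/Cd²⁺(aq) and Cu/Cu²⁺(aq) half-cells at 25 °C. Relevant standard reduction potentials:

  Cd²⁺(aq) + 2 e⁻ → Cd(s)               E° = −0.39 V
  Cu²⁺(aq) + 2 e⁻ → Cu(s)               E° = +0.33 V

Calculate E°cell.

+0.72 V

Of the two couples in this cell, the one with the more positive reduction potential is reduced at the cathode: here that is Cu²⁺/Cu (+0.33 V); Cd²⁺/Cd (−0.39 V) is the anode.
E°cell = E°(cathode) − E°(anode) = +0.33 − (−0.39) = +0.72 V.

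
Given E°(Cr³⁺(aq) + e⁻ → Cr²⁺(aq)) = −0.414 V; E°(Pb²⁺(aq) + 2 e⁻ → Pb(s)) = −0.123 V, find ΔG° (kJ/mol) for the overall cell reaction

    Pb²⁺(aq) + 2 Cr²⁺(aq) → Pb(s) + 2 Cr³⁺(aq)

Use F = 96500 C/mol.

In the reaction as written Pb²⁺(aq) is reduced, so the Pb²⁺/Pb couple is the cathode and Cr³⁺/Cr²⁺ is the anode.
E°cell = −0.123 − (−0.414) = +0.291 V; balancing electrons gives n = 2.
ΔG° = −nFE°cell = −(2)(96500)(+0.291) J/mol = −56.2 kJ/mol.

−56.2 kJ/mol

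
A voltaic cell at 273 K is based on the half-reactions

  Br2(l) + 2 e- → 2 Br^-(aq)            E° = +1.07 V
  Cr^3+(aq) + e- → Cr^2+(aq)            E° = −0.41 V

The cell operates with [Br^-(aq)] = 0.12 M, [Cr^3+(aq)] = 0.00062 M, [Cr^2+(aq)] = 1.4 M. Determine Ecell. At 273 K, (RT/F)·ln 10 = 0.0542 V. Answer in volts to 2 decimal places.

+1.71 V

The Br₂/Br⁻ couple has the more positive E°, so it is the cathode; Cr³⁺/Cr²⁺ is the anode.
E°cell = +1.07 − (−0.41) = +1.48 V, with n = 2 electrons transferred.
For the overall reaction Br2(l) + 2 Cr^2+(aq) → 2 Br^-(aq) + 2 Cr^3+(aq), Q = ([Br^-(aq)]^2·[Cr^3+(aq)]^2) / [Cr^2+(aq)]^2 = 2.82×10^−9, giving log Q = −8.549.
By the Nernst equation, E = +1.48 − (0.0542/2)·(−8.549) = +1.71 V.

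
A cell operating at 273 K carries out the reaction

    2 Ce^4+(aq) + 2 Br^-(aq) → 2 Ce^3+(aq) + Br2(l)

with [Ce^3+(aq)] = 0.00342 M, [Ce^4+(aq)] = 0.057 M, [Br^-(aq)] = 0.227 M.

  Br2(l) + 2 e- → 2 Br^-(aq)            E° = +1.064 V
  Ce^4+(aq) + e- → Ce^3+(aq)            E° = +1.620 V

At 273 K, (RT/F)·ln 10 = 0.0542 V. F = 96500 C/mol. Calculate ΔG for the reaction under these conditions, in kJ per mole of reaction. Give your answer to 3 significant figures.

The standard cell potential is +1.620 − (+1.064) = +0.556 V, with n = 2 electrons in the balanced equation.
The reaction quotient is [Ce^3+(aq)]^2 / ([Ce^4+(aq)]^2·[Br^-(aq)]^2) = 0.0699; by Nernst, E = +0.556 − (0.0542/2)(−1.156) = +0.5873 V.
ΔG = −nFE = −(2)(96500)(+0.5873) J/mol = −113 kJ/mol.

−113 kJ/mol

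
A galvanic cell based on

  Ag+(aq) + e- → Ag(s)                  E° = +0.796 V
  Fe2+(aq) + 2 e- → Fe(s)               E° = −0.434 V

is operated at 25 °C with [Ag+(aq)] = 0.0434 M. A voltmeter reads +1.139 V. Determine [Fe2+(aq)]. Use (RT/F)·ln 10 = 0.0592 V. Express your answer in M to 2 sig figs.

Ag⁺/Ag is the cathode (higher E°); E°cell = +0.796 − (−0.434) = +1.230 V with n = 2.
From the Nernst equation, log Q = n(E° − E)/0.0592 = 2·(+1.230 − (+1.139))/0.0592 = 3.074.
The balanced reaction is 2 Ag+(aq) + Fe(s) → 2 Ag(s) + Fe2+(aq), so Q = [Fe2+(aq)] / [Ag+(aq)]^2.
Substituting the known concentrations and solving, log [Fe2+(aq)] = 0.349 and [Fe2+(aq)] = 2.2 M.

2.2 M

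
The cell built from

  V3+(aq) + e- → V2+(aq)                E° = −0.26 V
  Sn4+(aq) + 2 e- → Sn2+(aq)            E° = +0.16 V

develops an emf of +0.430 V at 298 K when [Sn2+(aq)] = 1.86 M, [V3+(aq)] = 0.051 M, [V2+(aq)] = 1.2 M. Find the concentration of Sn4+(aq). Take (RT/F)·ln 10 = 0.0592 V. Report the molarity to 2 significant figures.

With Sn⁴⁺/Sn²⁺ at the cathode and V³⁺/V²⁺ at the anode, E°cell = +0.16 − (−0.26) = +0.42 V (n = 2).
Since E = E° − (0.0592/n)·log Q, log Q = n(E° − E)/0.0592 = −0.338.
For Sn4+(aq) + 2 V2+(aq) → Sn2+(aq) + 2 V3+(aq), the reaction quotient is Q = ([Sn2+(aq)]·[V3+(aq)]^2) / ([Sn4+(aq)]·[V2+(aq)]^2).
Solving for the unknown gives log [Sn4+(aq)] = −2.136, so [Sn4+(aq)] ≈ 0.0073 M.

0.0073 M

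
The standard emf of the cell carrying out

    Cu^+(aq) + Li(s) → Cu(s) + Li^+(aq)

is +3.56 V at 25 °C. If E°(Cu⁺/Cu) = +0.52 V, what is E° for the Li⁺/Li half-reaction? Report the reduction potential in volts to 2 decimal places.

−3.04 V

In the reaction as written the Cu⁺/Cu couple is reduced (cathode) and Li⁺/Li is oxidized (anode), so E°cell = E°(Cu⁺/Cu) − E°(Li⁺/Li).
E°(Li⁺/Li) = E°(cathode) − E°cell = +0.52 − (+3.56) = −3.04 V.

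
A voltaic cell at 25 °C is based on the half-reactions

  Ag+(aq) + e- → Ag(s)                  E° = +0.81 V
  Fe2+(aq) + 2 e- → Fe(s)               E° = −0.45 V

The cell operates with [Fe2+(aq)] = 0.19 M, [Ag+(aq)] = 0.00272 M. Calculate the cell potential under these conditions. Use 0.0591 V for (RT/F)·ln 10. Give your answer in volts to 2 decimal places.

+1.13 V

The Ag⁺/Ag couple has the more positive E°, so it is the cathode; Fe²⁺/Fe is the anode.
E°cell = E°cat − E°an = +0.81 − (−0.45) = +1.26 V; n = 2.
Balancing gives 2 Ag+(aq) + Fe(s) → 2 Ag(s) + Fe2+(aq); hence Q = [Fe2+(aq)] / [Ag+(aq)]^2 = 2.57×10^4 (log Q = 4.410).
Applying E = E° − (RT ln10/nF)·log Q gives +1.26 − (0.0591/2)(4.410) = +1.13 V.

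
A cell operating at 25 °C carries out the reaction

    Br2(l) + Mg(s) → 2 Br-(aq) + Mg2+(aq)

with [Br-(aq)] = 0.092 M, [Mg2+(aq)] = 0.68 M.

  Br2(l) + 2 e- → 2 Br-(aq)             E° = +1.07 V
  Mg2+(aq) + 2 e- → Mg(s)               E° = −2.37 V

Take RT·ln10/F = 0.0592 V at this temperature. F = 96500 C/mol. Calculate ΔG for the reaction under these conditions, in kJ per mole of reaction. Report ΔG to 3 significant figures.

With Br₂/Br⁻ reduced at the cathode, E°cell = +1.07 − (−2.37) = +3.44 V and n = 2.
The reaction quotient is [Br-(aq)]^2·[Mg2+(aq)] = 0.00576; by Nernst, E = +3.44 − (0.0592/2)(−2.240) = +3.5063 V.
Then ΔG = −nFE = −2 × 96500 × +3.5063 J/mol = −677 kJ/mol.

−677 kJ/mol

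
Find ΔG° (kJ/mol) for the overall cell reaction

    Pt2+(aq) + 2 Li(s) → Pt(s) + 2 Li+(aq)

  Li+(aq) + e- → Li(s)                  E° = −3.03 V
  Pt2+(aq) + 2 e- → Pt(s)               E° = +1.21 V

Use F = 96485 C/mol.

In the reaction as written Pt2+(aq) is reduced, so the Pt²⁺/Pt couple is the cathode and Li⁺/Li is the anode.
E°cell = +1.21 − (−3.03) = +4.24 V; balancing electrons gives n = 2.
ΔG° = −nFE°cell = −(2)(96485)(+4.24) J/mol = −818 kJ/mol.

−818 kJ/mol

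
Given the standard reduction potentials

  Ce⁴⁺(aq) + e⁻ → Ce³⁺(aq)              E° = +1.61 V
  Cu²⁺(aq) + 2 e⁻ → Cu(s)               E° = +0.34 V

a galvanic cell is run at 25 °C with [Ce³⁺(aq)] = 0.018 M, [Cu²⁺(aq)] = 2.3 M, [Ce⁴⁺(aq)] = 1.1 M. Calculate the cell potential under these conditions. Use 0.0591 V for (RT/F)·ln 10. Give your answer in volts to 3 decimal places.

Since E°(Ce⁴⁺/Ce³⁺) > E°(Cu²⁺/Cu), Ce⁴⁺/Ce³⁺ serves as the cathode.
The standard potential is +1.61 − (+0.34) = +1.27 V and the balanced reaction transfers n = 2 electrons.
The balanced reaction is 2 Ce⁴⁺(aq) + Cu(s) → 2 Ce³⁺(aq) + Cu²⁺(aq), so Q = ([Ce³⁺(aq)]^2·[Cu²⁺(aq)]) / [Ce⁴⁺(aq)]^2 = 0.000616 and log Q = −3.211.
E = E° − (0.0591/n)·log Q = +1.27 − (0.0591/2)(−3.211) = +1.365 V.

+1.365 V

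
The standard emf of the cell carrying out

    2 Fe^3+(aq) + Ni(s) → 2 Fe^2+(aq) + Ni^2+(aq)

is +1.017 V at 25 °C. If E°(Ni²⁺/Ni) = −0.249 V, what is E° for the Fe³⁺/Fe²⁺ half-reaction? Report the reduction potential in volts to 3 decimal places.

+0.768 V

In the reaction as written the Fe³⁺/Fe²⁺ couple is reduced (cathode) and Ni²⁺/Ni is oxidized (anode), so E°cell = E°(Fe³⁺/Fe²⁺) − E°(Ni²⁺/Ni).
E°(Fe³⁺/Fe²⁺) = E°cell + E°(anode) = +1.017 + (−0.249) = +0.768 V.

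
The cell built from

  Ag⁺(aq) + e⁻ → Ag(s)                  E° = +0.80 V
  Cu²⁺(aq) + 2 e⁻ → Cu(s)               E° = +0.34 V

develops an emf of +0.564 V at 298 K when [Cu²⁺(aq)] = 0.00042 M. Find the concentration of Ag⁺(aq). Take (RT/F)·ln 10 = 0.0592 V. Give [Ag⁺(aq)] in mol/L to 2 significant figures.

With Ag⁺/Ag at the cathode and Cu²⁺/Cu at the anode, E°cell = +0.80 − (+0.34) = +0.46 V (n = 2).
Rearranging E = E° − (0.0592/n)·log Q gives log Q = 2(+0.46 − (+0.564))/0.0592 = −3.514.
The balanced reaction is 2 Ag⁺(aq) + Cu(s) → 2 Ag(s) + Cu²⁺(aq), so Q = [Cu²⁺(aq)] / [Ag⁺(aq)]^2.
Solving for the unknown gives log [Ag⁺(aq)] = 0.069, so [Ag⁺(aq)] ≈ 1.2 M.

1.2 M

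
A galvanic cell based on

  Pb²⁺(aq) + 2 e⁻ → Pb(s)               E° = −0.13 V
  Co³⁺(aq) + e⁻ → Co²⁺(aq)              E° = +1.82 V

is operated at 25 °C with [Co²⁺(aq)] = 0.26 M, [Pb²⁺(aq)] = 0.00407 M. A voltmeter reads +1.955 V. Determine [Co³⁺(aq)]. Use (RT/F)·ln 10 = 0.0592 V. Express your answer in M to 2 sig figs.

0.020 M

Co³⁺/Co²⁺ is the cathode (higher E°); E°cell = +1.82 − (−0.13) = +1.95 V with n = 2.
From the Nernst equation, log Q = n(E° − E)/0.0592 = 2·(+1.95 − (+1.955))/0.0592 = −0.169.
Balancing electrons gives 2 Co³⁺(aq) + Pb(s) → 2 Co²⁺(aq) + Pb²⁺(aq); thus Q = ([Co²⁺(aq)]^2·[Pb²⁺(aq)]) / [Co³⁺(aq)]^2.
Solving for the unknown gives log [Co³⁺(aq)] = −1.696, so [Co³⁺(aq)] ≈ 0.020 M.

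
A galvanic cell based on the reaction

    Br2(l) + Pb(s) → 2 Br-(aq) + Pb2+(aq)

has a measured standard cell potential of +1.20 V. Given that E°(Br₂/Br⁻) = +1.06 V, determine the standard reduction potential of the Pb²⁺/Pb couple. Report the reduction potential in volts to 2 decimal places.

−0.14 V

In the reaction as written the Br₂/Br⁻ couple is reduced (cathode) and Pb²⁺/Pb is oxidized (anode), so E°cell = E°(Br₂/Br⁻) − E°(Pb²⁺/Pb).
E°(Pb²⁺/Pb) = E°(cathode) − E°cell = +1.06 − (+1.20) = −0.14 V.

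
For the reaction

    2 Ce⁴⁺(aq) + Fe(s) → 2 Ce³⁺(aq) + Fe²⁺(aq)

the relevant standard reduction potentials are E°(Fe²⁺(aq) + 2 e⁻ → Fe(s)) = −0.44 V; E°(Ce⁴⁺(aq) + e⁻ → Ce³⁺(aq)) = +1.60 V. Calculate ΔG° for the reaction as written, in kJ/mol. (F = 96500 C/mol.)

−394 kJ/mol

In the reaction as written Ce⁴⁺(aq) is reduced, so the Ce⁴⁺/Ce³⁺ couple is the cathode and Fe²⁺/Fe is the anode.
E°cell = +1.60 − (−0.44) = +2.04 V; balancing electrons gives n = 2.
ΔG° = −nFE°cell = −(2)(96500)(+2.04) J/mol = −394 kJ/mol.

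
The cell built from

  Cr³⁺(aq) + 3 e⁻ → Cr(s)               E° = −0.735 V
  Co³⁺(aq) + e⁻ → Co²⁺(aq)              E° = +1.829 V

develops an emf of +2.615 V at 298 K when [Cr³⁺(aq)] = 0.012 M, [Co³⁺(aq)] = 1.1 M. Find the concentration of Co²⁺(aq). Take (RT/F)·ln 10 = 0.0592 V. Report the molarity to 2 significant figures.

0.66 M

Co³⁺/Co²⁺ is the cathode (higher E°); E°cell = +1.829 − (−0.735) = +2.564 V with n = 3.
Rearranging E = E° − (0.0592/n)·log Q gives log Q = 3(+2.564 − (+2.615))/0.0592 = −2.584.
For 3 Co³⁺(aq) + Cr(s) → 3 Co²⁺(aq) + Cr³⁺(aq), the reaction quotient is Q = ([Co²⁺(aq)]^3·[Cr³⁺(aq)]) / [Co³⁺(aq)]^3.
Isolating [Co²⁺(aq)] in Q = 10^{−2.584} yields log [Co²⁺(aq)] = −0.180, i.e. 0.66 M.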